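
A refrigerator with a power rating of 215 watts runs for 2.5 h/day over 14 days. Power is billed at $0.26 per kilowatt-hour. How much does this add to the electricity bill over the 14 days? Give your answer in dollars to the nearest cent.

Runtime = 2.5 h/day × 14 days = 35 h
Energy = 0.215 kW × 35 h = 7.525 kWh
Cost = 7.525 kWh × $0.26/kWh = $1.96

$1.96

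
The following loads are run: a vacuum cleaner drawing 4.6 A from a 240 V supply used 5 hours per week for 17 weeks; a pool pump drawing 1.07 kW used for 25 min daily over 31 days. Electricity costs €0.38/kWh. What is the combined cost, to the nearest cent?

€40.91

vacuum cleaner: Power = 4.6 A × 240 V = 1104 W = 1.104 kW
vacuum cleaner: Runtime = 5 h/week × 17 weeks = 85 h
vacuum cleaner: 1.104 kW × 85 h = 93.84 kWh
pool pump: Runtime = 25 min × 31 = 775 min = 12.916666… h
pool pump: 1.07 kW × 12.916666… h = 13.820833… kWh
Total energy = 107.660833… kWh
Cost = 107.660833… × €0.38 = €40.91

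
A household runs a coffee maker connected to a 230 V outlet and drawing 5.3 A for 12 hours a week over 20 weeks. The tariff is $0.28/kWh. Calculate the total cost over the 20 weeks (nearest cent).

Power = 5.3 A × 230 V = 1219 W = 1.219 kW
Runtime = 12 h/week × 20 weeks = 240 h
Energy = 1.219 kW × 240 h = 292.56 kWh
Cost = 292.56 kWh × $0.28/kWh = $81.92

$81.92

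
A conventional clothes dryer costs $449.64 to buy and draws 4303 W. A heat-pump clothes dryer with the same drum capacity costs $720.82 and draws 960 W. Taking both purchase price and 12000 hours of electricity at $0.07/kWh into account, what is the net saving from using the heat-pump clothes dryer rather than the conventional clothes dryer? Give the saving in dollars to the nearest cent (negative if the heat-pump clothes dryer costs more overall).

$2536.94

conventional clothes dryer: $449.64 + (4303/1000) kW × 12000 h × $0.07 = $449.64 + $3614.52 = $4064.16
heat-pump clothes dryer: $720.82 + (960/1000) kW × 12000 h × $0.07 = $720.82 + $806.4 = $1527.22
Saving = $4064.16 − $1527.22 = $2536.94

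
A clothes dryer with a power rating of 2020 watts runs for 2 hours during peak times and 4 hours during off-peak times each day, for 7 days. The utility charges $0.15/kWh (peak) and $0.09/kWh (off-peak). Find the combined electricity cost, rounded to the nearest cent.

Peak energy = 2.02 kW × 2 h × 7 = 28.28 kWh
Off-peak energy = 2.02 kW × 4 h × 7 = 56.56 kWh
Cost = 28.28 × $0.15 + 56.56 × $0.09 = $4.242 + $5.0904 = $9.33

$9.33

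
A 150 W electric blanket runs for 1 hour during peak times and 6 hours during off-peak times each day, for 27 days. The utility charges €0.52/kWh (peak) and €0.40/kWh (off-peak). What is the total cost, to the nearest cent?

€11.83

Peak energy = 0.15 kW × 1 h × 27 = 4.05 kWh
Off-peak energy = 0.15 kW × 6 h × 27 = 24.3 kWh
Cost = 4.05 × €0.52 + 24.3 × €0.40 = €2.106 + €9.72 = €11.83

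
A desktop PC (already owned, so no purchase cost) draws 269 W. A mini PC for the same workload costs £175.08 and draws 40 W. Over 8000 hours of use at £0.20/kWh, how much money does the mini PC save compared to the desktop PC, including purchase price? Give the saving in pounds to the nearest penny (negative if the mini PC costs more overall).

desktop PC: £0.00 + (269/1000) kW × 8000 h × £0.20 = £0.00 + £430.4 = £430.4
mini PC: £175.08 + (40/1000) kW × 8000 h × £0.20 = £175.08 + £64 = £239.08
Saving = £430.4 − £239.08 = £191.32

£191.32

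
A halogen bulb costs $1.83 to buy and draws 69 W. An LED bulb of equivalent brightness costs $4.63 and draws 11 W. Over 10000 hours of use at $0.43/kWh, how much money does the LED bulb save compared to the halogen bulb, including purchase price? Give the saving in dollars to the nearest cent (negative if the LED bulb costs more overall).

halogen bulb: $1.83 + (69/1000) kW × 10000 h × $0.43 = $1.83 + $296.7 = $298.53
LED bulb: $4.63 + (11/1000) kW × 10000 h × $0.43 = $4.63 + $47.3 = $51.93
Saving = $298.53 − $51.93 = $246.6

$246.60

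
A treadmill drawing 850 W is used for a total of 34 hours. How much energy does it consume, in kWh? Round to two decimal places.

Energy = 0.85 kW × 34 h = 28.9 kWh

28.90 kWh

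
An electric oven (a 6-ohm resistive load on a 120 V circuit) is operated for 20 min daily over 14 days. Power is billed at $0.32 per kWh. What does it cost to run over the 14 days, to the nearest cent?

$3.58

Power = V²/R = 120²/6 = 2400 W = 2.4 kW
Runtime = 20 min × 14 = 280 min = 4.666666… h
Energy = 2.4 kW × 4.666666… h = 11.2 kWh
Cost = 11.2 kWh × $0.32/kWh = $3.58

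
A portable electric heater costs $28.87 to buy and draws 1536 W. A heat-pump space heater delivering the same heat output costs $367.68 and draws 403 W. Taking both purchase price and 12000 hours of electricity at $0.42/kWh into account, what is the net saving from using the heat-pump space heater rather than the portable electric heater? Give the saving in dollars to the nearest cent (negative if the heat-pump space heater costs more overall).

portable electric heater: $28.87 + (1536/1000) kW × 12000 h × $0.42 = $28.87 + $7741.44 = $7770.31
heat-pump space heater: $367.68 + (403/1000) kW × 12000 h × $0.42 = $367.68 + $2031.12 = $2398.8
Saving = $7770.31 − $2398.8 = $5371.51

$5371.51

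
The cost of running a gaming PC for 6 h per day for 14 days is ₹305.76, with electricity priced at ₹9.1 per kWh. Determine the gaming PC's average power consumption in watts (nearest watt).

400 W

Energy = ₹305.76 ÷ ₹9.1/kWh = 33.6 kWh
Runtime = 6 h/day × 14 days = 84 h
Power = 33.6 kWh ÷ 84 h = 0.4 kW = 400 W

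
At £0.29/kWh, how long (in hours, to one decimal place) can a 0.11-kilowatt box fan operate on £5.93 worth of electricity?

Energy available = £5.93 ÷ £0.29/kWh = 20.4483 kWh
Hours = 20.4483 kWh ÷ 0.11 kW = 185.9 h

185.9 h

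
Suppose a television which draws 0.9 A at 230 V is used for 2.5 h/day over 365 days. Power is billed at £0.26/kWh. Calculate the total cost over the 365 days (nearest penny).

£49.11

Power = 0.9 A × 230 V = 207 W = 0.207 kW
Runtime = 2.5 h/day × 365 days = 912.5 h
Energy = 0.207 kW × 912.5 h = 188.8875 kWh
Cost = 188.8875 kWh × £0.26/kWh = £49.11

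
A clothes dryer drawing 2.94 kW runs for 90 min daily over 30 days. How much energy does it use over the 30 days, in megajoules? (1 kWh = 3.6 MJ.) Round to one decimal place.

476.3 MJ

Runtime = 90 min × 30 = 2700 min = 45 h
Energy = 2.94 kW × 45 h = 132.3 kWh
= 132.3 × 3.6 MJ = 476.3 MJ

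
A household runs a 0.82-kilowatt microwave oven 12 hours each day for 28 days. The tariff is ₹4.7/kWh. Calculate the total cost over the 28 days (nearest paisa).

₹1294.94

Runtime = 12 h/day × 28 days = 336 h
Energy = 0.82 kW × 336 h = 275.52 kWh
Cost = 275.52 kWh × ₹4.7/kWh = ₹1294.94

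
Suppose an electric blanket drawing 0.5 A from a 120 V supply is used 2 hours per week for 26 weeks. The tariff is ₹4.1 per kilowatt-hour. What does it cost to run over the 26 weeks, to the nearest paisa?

Power = 0.5 A × 120 V = 60 W = 0.06 kW
Runtime = 2 h/week × 26 weeks = 52 h
Energy = 0.06 kW × 52 h = 3.12 kWh
Cost = 3.12 kWh × ₹4.1/kWh = ₹12.79

₹12.79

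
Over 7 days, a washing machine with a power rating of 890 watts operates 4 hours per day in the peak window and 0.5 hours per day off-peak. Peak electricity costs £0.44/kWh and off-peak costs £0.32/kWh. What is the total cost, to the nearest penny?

Peak energy = 0.89 kW × 4 h × 7 = 24.92 kWh
Off-peak energy = 0.89 kW × 0.5 h × 7 = 3.115 kWh
Cost = 24.92 × £0.44 + 3.115 × £0.32 = £10.9648 + £0.9968 = £11.96

£11.96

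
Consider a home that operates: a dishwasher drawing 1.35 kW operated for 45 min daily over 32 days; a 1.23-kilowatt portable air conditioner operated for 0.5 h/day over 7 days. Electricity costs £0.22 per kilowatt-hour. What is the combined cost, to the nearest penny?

dishwasher: Runtime = 45 min × 32 = 1440 min = 24 h
dishwasher: 1.35 kW × 24 h = 32.4 kWh
portable air conditioner: Runtime = 0.5 h/day × 7 days = 3.5 h
portable air conditioner: 1.23 kW × 3.5 h = 4.305 kWh
Total energy = 36.705 kWh
Cost = 36.705 × £0.22 = £8.08

£8.08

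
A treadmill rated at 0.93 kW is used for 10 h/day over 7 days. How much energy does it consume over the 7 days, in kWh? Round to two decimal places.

65.10 kWh

Runtime = 10 h/day × 7 days = 70 h
Energy = 0.93 kW × 70 h = 65.1 kWh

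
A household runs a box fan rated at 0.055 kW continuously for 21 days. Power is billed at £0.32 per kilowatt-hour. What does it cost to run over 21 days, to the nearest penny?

£8.87

Runtime = 24 h × 21 = 504 h
Energy = 0.055 kW × 504 h = 27.72 kWh
Cost = 27.72 kWh × £0.32/kWh = £8.87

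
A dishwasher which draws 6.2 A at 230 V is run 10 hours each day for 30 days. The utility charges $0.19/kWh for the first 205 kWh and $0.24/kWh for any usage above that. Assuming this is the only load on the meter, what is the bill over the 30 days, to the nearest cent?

$92.42

Power = 6.2 A × 230 V = 1426 W = 1.426 kW
Runtime = 10 h/day × 30 days = 300 h
Energy = 1.426 kW × 300 h = 427.8 kWh
Tier 1 (0–205 kWh): 205 × $0.19 = $38.95
Above 205 kWh: 222.8 × $0.24 = $53.472
Bill = $92.42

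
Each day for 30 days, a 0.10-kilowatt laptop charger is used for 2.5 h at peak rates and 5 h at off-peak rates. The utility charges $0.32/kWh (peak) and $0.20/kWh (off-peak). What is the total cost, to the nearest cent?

$5.40

Peak energy = 0.1 kW × 2.5 h × 30 = 7.5 kWh
Off-peak energy = 0.1 kW × 5 h × 30 = 15 kWh
Cost = 7.5 × $0.32 + 15 × $0.20 = $2.4 + $3 = $5.40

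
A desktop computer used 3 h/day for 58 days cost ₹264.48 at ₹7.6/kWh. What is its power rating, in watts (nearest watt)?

200 W

Energy = ₹264.48 ÷ ₹7.6/kWh = 34.8 kWh
Runtime = 3 h/day × 58 days = 174 h
Power = 34.8 kWh ÷ 174 h = 0.2 kW = 200 W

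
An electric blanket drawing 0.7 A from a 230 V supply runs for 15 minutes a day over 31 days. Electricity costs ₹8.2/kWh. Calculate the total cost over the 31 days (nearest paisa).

₹10.23

Power = 0.7 A × 230 V = 161 W = 0.161 kW
Runtime = 15 min × 31 = 465 min = 7.75 h
Energy = 0.161 kW × 7.75 h = 1.24775 kWh
Cost = 1.24775 kWh × ₹8.2/kWh = ₹10.23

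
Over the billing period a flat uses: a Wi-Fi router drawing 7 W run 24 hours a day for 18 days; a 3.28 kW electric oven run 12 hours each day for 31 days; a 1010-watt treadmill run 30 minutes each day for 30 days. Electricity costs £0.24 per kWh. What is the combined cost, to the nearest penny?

£297.20

Wi-Fi router: Runtime = 24 h × 18 = 432 h
Wi-Fi router: 0.007 kW × 432 h = 3.024 kWh
electric oven: Runtime = 12 h/day × 31 days = 372 h
electric oven: 3.28 kW × 372 h = 1220.16 kWh
treadmill: Runtime = 30 min × 30 = 900 min = 15 h
treadmill: 1.01 kW × 15 h = 15.15 kWh
Total energy = 1238.334 kWh
Cost = 1238.334 × £0.24 = £297.20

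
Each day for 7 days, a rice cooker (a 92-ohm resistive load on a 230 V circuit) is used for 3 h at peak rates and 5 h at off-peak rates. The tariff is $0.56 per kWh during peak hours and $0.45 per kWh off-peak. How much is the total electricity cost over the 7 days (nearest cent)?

$15.82

Power = V²/R = 230²/92 = 575 W = 0.575 kW
Peak energy = 0.575 kW × 3 h × 7 = 12.075 kWh
Off-peak energy = 0.575 kW × 5 h × 7 = 20.125 kWh
Cost = 12.075 × $0.56 + 20.125 × $0.45 = $6.762 + $9.05625 = $15.82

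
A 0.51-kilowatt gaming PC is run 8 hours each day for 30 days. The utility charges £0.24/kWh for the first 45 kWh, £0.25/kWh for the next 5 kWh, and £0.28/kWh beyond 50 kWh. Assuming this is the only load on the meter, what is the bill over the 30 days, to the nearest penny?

£32.32

Runtime = 8 h/day × 30 days = 240 h
Energy = 0.51 kW × 240 h = 122.4 kWh
Tier 1 (0–45 kWh): 45 × £0.24 = £10.8
Tier 2 (45–50 kWh): 5 × £0.25 = £1.25
Above 50 kWh: 72.4 × £0.28 = £20.272
Bill = £32.32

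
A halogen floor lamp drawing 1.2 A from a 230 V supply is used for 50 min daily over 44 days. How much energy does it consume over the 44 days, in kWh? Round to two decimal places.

10.12 kWh

Power = 1.2 A × 230 V = 276 W = 0.276 kW
Runtime = 50 min × 44 = 2200 min = 36.666666… h
Energy = 0.276 kW × 36.666666… h = 10.12 kWh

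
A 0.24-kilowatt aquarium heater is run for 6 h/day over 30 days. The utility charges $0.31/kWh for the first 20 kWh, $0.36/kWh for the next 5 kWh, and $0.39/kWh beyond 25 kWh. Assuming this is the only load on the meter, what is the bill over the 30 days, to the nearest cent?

Runtime = 6 h/day × 30 days = 180 h
Energy = 0.24 kW × 180 h = 43.2 kWh
Tier 1 (0–20 kWh): 20 × $0.31 = $6.2
Tier 2 (20–25 kWh): 5 × $0.36 = $1.8
Above 25 kWh: 18.2 × $0.39 = $7.098
Bill = $15.10

$15.10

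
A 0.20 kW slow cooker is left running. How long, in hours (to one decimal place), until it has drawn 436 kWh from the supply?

Hours = 436 kWh ÷ 0.2 kW = 2180.0 h

2180.0 h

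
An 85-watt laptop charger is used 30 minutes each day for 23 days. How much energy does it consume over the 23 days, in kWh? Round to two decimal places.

Runtime = 30 min × 23 = 690 min = 11.5 h
Energy = 0.085 kW × 11.5 h = 0.9775 kWh ≈ 0.98 kWh

0.98 kWh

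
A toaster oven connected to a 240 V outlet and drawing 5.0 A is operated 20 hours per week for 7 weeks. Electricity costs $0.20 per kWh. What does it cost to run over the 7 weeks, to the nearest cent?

$33.60

Power = 5.0 A × 240 V = 1200 W = 1.2 kW
Runtime = 20 h/week × 7 weeks = 140 h
Energy = 1.2 kW × 140 h = 168 kWh
Cost = 168 kWh × $0.20/kWh = $33.60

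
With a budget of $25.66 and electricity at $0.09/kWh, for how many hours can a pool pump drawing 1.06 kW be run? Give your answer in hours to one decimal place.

269.0 h

Energy available = $25.66 ÷ $0.09/kWh = 285.1111 kWh
Hours = 285.1111 kWh ÷ 1.06 kW = 269.0 h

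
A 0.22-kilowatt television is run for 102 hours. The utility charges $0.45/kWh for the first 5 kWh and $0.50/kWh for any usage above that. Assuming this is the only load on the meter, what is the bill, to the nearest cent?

$10.97

Energy = 0.22 kW × 102 h = 22.44 kWh
Tier 1 (0–5 kWh): 5 × $0.45 = $2.25
Above 5 kWh: 17.44 × $0.50 = $8.72
Bill = $10.97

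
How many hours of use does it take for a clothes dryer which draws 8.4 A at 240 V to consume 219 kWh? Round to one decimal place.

108.6 h

Power = 8.4 A × 240 V = 2016 W = 2.016 kW
Hours = 219 kWh ÷ 2.016 kW = 108.6 h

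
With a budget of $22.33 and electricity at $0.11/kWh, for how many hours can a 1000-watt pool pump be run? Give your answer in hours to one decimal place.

203.0 h

Energy available = $22.33 ÷ $0.11/kWh = 203 kWh
Hours = 203 kWh ÷ 1 kW = 203.0 h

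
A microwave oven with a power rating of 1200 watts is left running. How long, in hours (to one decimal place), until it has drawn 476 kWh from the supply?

396.7 h

Hours = 476 kWh ÷ 1.2 kW = 396.7 h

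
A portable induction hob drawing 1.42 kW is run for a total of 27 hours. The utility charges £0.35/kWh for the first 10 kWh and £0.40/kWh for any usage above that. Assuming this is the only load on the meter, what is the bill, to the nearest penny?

Energy = 1.42 kW × 27 h = 38.34 kWh
Tier 1 (0–10 kWh): 10 × £0.35 = £3.5
Above 10 kWh: 28.34 × £0.40 = £11.336
Bill = £14.84

£14.84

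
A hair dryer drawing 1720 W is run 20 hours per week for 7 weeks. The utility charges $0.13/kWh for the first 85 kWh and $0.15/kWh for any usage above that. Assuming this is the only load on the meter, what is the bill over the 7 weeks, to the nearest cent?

$34.42

Runtime = 20 h/week × 7 weeks = 140 h
Energy = 1.72 kW × 140 h = 240.8 kWh
Tier 1 (0–85 kWh): 85 × $0.13 = $11.05
Above 85 kWh: 155.8 × $0.15 = $23.37
Bill = $34.42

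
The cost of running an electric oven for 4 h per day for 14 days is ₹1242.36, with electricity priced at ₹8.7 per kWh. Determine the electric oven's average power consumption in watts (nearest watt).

Energy = ₹1242.36 ÷ ₹8.7/kWh = 142.8 kWh
Runtime = 4 h/day × 14 days = 56 h
Power = 142.8 kWh ÷ 56 h = 2.55 kW = 2550 W

2550 W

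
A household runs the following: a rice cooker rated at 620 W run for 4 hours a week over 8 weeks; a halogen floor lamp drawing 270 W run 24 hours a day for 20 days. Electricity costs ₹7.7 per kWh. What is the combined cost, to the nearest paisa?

rice cooker: Runtime = 4 h/week × 8 weeks = 32 h
rice cooker: 0.62 kW × 32 h = 19.84 kWh
halogen floor lamp: Runtime = 24 h × 20 = 480 h
halogen floor lamp: 0.27 kW × 480 h = 129.6 kWh
Total energy = 149.44 kWh
Cost = 149.44 × ₹7.7 = ₹1150.69

₹1150.69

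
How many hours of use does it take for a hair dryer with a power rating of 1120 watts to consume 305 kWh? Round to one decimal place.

272.3 h

Hours = 305 kWh ÷ 1.12 kW = 272.3 h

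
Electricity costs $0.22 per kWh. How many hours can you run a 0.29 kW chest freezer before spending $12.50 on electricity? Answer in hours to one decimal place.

Energy available = $12.50 ÷ $0.22/kWh = 56.8182 kWh
Hours = 56.8182 kWh ÷ 0.29 kW = 195.9 h

195.9 h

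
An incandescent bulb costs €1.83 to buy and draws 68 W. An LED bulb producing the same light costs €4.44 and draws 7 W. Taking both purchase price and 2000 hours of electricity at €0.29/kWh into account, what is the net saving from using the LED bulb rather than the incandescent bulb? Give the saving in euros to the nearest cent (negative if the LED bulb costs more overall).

€32.77

incandescent bulb: €1.83 + (68/1000) kW × 2000 h × €0.29 = €1.83 + €39.44 = €41.27
LED bulb: €4.44 + (7/1000) kW × 2000 h × €0.29 = €4.44 + €4.06 = €8.5
Saving = €41.27 − €8.5 = €32.77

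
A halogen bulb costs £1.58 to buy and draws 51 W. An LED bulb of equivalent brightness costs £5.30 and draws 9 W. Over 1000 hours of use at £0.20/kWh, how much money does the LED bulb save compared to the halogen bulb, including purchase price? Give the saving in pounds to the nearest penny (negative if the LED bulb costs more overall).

£4.68

halogen bulb: £1.58 + (51/1000) kW × 1000 h × £0.20 = £1.58 + £10.2 = £11.78
LED bulb: £5.30 + (9/1000) kW × 1000 h × £0.20 = £5.30 + £1.8 = £7.1
Saving = £11.78 − £7.1 = £4.68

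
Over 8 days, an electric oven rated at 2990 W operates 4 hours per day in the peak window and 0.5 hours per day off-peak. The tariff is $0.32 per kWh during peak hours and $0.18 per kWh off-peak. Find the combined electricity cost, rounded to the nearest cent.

Peak energy = 2.99 kW × 4 h × 8 = 95.68 kWh
Off-peak energy = 2.99 kW × 0.5 h × 8 = 11.96 kWh
Cost = 95.68 × $0.32 + 11.96 × $0.18 = $30.6176 + $2.1528 = $32.77

$32.77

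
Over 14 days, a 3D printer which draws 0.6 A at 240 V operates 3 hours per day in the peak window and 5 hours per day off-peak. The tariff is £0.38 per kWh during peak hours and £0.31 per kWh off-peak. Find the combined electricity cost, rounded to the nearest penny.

Power = 0.6 A × 240 V = 144 W = 0.144 kW
Peak energy = 0.144 kW × 3 h × 14 = 6.048 kWh
Off-peak energy = 0.144 kW × 5 h × 14 = 10.08 kWh
Cost = 6.048 × £0.38 + 10.08 × £0.31 = £2.29824 + £3.1248 = £5.42

£5.42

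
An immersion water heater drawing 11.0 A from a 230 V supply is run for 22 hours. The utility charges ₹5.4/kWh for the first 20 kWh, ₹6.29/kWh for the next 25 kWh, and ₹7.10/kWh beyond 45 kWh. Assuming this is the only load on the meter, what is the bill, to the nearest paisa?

Power = 11.0 A × 230 V = 2530 W = 2.53 kW
Energy = 2.53 kW × 22 h = 55.66 kWh
Tier 1 (0–20 kWh): 20 × ₹5.4 = ₹108
Tier 2 (20–45 kWh): 25 × ₹6.29 = ₹157.25
Above 45 kWh: 10.66 × ₹7.10 = ₹75.686
Bill = ₹340.94

₹340.94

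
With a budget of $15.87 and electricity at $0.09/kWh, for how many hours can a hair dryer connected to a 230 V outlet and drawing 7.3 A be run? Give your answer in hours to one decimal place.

105.0 h

Power = 7.3 A × 230 V = 1679 W = 1.679 kW
Energy available = $15.87 ÷ $0.09/kWh = 176.3333 kWh
Hours = 176.3333 kWh ÷ 1.679 kW = 105.0 h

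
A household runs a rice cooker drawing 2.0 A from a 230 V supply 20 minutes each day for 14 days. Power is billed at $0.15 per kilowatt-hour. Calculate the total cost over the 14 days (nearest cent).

$0.32

Power = 2.0 A × 230 V = 460 W = 0.46 kW
Runtime = 20 min × 14 = 280 min = 4.666666… h
Energy = 0.46 kW × 4.666666… h = 2.146666… kWh
Cost = 2.146666… kWh × $0.15/kWh = $0.32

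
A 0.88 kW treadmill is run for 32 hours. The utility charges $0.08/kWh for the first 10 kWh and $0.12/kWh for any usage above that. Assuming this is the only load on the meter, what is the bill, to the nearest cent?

Energy = 0.88 kW × 32 h = 28.16 kWh
Tier 1 (0–10 kWh): 10 × $0.08 = $0.8
Above 10 kWh: 18.16 × $0.12 = $2.1792
Bill = $2.98

$2.98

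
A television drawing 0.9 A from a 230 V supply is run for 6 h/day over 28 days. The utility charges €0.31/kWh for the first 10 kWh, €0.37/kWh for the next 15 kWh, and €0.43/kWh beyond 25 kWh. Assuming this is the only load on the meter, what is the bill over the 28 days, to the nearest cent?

€12.85

Power = 0.9 A × 230 V = 207 W = 0.207 kW
Runtime = 6 h/day × 28 days = 168 h
Energy = 0.207 kW × 168 h = 34.776 kWh
Tier 1 (0–10 kWh): 10 × €0.31 = €3.1
Tier 2 (10–25 kWh): 15 × €0.37 = €5.55
Above 25 kWh: 9.776 × €0.43 = €4.20368
Bill = €12.85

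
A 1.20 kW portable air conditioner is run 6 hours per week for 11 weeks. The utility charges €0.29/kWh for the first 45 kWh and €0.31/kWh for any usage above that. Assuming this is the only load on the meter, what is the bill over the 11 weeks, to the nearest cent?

€23.65

Runtime = 6 h/week × 11 weeks = 66 h
Energy = 1.2 kW × 66 h = 79.2 kWh
Tier 1 (0–45 kWh): 45 × €0.29 = €13.05
Above 45 kWh: 34.2 × €0.31 = €10.602
Bill = €23.65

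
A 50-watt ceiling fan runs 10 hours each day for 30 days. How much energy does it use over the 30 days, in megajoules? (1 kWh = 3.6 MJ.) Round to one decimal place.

Runtime = 10 h/day × 30 days = 300 h
Energy = 0.05 kW × 300 h = 15 kWh
= 15 × 3.6 MJ = 54.0 MJ

54.0 MJ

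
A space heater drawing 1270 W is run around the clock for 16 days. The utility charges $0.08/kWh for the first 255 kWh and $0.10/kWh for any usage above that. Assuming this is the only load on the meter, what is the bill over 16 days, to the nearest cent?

$43.67

Runtime = 24 h × 16 = 384 h
Energy = 1.27 kW × 384 h = 487.68 kWh
Tier 1 (0–255 kWh): 255 × $0.08 = $20.4
Above 255 kWh: 232.68 × $0.10 = $23.268
Bill = $43.67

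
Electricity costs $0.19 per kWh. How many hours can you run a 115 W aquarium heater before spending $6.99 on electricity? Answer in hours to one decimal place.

Energy available = $6.99 ÷ $0.19/kWh = 36.7895 kWh
Hours = 36.7895 kWh ÷ 0.115 kW = 319.9 h

319.9 h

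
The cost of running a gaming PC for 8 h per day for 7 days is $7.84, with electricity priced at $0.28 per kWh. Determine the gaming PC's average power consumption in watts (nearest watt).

500 W

Energy = $7.84 ÷ $0.28/kWh = 28 kWh
Runtime = 8 h/day × 7 days = 56 h
Power = 28 kWh ÷ 56 h = 0.5 kW = 500 W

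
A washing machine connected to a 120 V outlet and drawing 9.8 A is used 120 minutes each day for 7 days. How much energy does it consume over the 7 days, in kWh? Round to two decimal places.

Power = 9.8 A × 120 V = 1176 W = 1.176 kW
Runtime = 120 min × 7 = 840 min = 14 h
Energy = 1.176 kW × 14 h = 16.464 kWh ≈ 16.46 kWh

16.46 kWh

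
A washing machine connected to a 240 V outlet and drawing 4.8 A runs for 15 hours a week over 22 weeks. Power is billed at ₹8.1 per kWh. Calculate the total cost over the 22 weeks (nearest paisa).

₹3079.30

Power = 4.8 A × 240 V = 1152 W = 1.152 kW
Runtime = 15 h/week × 22 weeks = 330 h
Energy = 1.152 kW × 330 h = 380.16 kWh
Cost = 380.16 kWh × ₹8.1/kWh = ₹3079.30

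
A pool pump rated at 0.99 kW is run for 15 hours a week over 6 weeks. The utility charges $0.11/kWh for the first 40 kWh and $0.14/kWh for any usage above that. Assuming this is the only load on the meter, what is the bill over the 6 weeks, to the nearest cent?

$11.27

Runtime = 15 h/week × 6 weeks = 90 h
Energy = 0.99 kW × 90 h = 89.1 kWh
Tier 1 (0–40 kWh): 40 × $0.11 = $4.4
Above 40 kWh: 49.1 × $0.14 = $6.874
Bill = $11.27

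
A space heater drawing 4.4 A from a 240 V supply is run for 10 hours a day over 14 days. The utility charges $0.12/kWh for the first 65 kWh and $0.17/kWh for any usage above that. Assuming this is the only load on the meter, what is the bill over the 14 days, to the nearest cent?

$21.88

Power = 4.4 A × 240 V = 1056 W = 1.056 kW
Runtime = 10 h/day × 14 days = 140 h
Energy = 1.056 kW × 140 h = 147.84 kWh
Tier 1 (0–65 kWh): 65 × $0.12 = $7.8
Above 65 kWh: 82.84 × $0.17 = $14.0828
Bill = $21.88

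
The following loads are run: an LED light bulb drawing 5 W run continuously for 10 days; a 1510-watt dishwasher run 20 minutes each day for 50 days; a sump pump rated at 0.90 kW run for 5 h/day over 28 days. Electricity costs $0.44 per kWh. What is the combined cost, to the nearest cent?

$67.04

LED light bulb: Runtime = 24 h × 10 = 240 h
LED light bulb: 0.005 kW × 240 h = 1.2 kWh
dishwasher: Runtime = 20 min × 50 = 1000 min = 16.666666… h
dishwasher: 1.51 kW × 16.666666… h = 25.166666… kWh
sump pump: Runtime = 5 h/day × 28 days = 140 h
sump pump: 0.9 kW × 140 h = 126 kWh
Total energy = 152.366666… kWh
Cost = 152.366666… × $0.44 = $67.04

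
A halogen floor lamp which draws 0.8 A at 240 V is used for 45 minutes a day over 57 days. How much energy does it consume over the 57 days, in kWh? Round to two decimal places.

Power = 0.8 A × 240 V = 192 W = 0.192 kW
Runtime = 45 min × 57 = 2565 min = 42.75 h
Energy = 0.192 kW × 42.75 h = 8.208 kWh ≈ 8.21 kWh

8.21 kWh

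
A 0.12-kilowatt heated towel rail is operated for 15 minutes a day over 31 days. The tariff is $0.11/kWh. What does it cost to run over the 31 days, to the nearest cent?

$0.10

Runtime = 15 min × 31 = 465 min = 7.75 h
Energy = 0.12 kW × 7.75 h = 0.93 kWh
Cost = 0.93 kWh × $0.11/kWh = $0.10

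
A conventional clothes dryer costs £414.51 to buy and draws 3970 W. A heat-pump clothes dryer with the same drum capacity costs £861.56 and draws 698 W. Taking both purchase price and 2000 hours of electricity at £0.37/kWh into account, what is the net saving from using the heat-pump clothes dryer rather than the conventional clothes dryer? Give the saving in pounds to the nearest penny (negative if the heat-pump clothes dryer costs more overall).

conventional clothes dryer: £414.51 + (3970/1000) kW × 2000 h × £0.37 = £414.51 + £2937.8 = £3352.31
heat-pump clothes dryer: £861.56 + (698/1000) kW × 2000 h × £0.37 = £861.56 + £516.52 = £1378.08
Saving = £3352.31 − £1378.08 = £1974.23

£1974.23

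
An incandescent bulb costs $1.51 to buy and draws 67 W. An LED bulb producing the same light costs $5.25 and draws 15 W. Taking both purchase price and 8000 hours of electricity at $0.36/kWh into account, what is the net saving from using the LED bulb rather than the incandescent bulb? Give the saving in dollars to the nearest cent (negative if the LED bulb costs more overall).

incandescent bulb: $1.51 + (67/1000) kW × 8000 h × $0.36 = $1.51 + $192.96 = $194.47
LED bulb: $5.25 + (15/1000) kW × 8000 h × $0.36 = $5.25 + $43.2 = $48.45
Saving = $194.47 − $48.45 = $146.02

$146.02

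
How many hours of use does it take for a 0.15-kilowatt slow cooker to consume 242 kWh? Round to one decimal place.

Hours = 242 kWh ÷ 0.15 kW = 1613.3 h

1613.3 h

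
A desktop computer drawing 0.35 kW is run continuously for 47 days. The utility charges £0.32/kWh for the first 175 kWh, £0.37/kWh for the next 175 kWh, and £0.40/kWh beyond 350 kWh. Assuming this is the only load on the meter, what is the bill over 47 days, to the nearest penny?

£138.67

Runtime = 24 h × 47 = 1128 h
Energy = 0.35 kW × 1128 h = 394.8 kWh
Tier 1 (0–175 kWh): 175 × £0.32 = £56
Tier 2 (175–350 kWh): 175 × £0.37 = £64.75
Above 350 kWh: 44.8 × £0.40 = £17.92
Bill = £138.67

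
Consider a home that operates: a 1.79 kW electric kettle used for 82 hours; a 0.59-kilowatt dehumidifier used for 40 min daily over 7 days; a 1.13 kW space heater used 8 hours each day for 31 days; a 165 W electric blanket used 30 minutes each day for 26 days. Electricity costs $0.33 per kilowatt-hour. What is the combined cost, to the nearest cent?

electric kettle: 1.79 kW × 82 h = 146.78 kWh
dehumidifier: Runtime = 40 min × 7 = 280 min = 4.666666… h
dehumidifier: 0.59 kW × 4.666666… h = 2.753333… kWh
space heater: Runtime = 8 h/day × 31 days = 248 h
space heater: 1.13 kW × 248 h = 280.24 kWh
electric blanket: Runtime = 30 min × 26 = 780 min = 13 h
electric blanket: 0.165 kW × 13 h = 2.145 kWh
Total energy = 431.918333… kWh
Cost = 431.918333… × $0.33 = $142.53

$142.53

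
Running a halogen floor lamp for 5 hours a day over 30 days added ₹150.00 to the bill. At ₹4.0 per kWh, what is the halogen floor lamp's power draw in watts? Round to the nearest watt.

Energy = ₹150.00 ÷ ₹4.0/kWh = 37.5 kWh
Runtime = 5 h/day × 30 days = 150 h
Power = 37.5 kWh ÷ 150 h = 0.25 kW = 250 W

250 W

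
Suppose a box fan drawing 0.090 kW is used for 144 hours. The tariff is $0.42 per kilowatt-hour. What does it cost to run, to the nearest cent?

$5.44

Energy = 0.09 kW × 144 h = 12.96 kWh
Cost = 12.96 kWh × $0.42/kWh = $5.44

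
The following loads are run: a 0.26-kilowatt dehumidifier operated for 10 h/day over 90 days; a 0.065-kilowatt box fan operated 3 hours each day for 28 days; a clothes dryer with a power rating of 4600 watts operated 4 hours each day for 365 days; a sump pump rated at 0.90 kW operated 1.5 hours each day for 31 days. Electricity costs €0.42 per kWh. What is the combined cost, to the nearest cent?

€2938.87

dehumidifier: Runtime = 10 h/day × 90 days = 900 h
dehumidifier: 0.26 kW × 900 h = 234 kWh
box fan: Runtime = 3 h/day × 28 days = 84 h
box fan: 0.065 kW × 84 h = 5.46 kWh
clothes dryer: Runtime = 4 h/day × 365 days = 1460 h
clothes dryer: 4.6 kW × 1460 h = 6716 kWh
sump pump: Runtime = 1.5 h/day × 31 days = 46.5 h
sump pump: 0.9 kW × 46.5 h = 41.85 kWh
Total energy = 6997.31 kWh
Cost = 6997.31 × €0.42 = €2938.87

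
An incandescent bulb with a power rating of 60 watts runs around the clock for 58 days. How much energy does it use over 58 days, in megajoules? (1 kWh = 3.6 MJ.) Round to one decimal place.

300.7 MJ

Runtime = 24 h × 58 = 1392 h
Energy = 0.06 kW × 1392 h = 83.52 kWh
= 83.52 × 3.6 MJ = 300.7 MJ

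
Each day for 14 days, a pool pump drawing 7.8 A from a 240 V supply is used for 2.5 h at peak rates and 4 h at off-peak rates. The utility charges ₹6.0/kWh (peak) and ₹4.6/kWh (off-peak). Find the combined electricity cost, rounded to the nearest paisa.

Power = 7.8 A × 240 V = 1872 W = 1.872 kW
Peak energy = 1.872 kW × 2.5 h × 14 = 65.52 kWh
Off-peak energy = 1.872 kW × 4 h × 14 = 104.832 kWh
Cost = 65.52 × ₹6.0 + 104.832 × ₹4.6 = ₹393.12 + ₹482.2272 = ₹875.35

₹875.35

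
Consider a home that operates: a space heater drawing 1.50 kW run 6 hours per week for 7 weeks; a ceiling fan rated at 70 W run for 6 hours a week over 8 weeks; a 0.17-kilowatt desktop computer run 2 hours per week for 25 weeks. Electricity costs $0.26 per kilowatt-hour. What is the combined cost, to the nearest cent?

$19.46

space heater: Runtime = 6 h/week × 7 weeks = 42 h
space heater: 1.5 kW × 42 h = 63 kWh
ceiling fan: Runtime = 6 h/week × 8 weeks = 48 h
ceiling fan: 0.07 kW × 48 h = 3.36 kWh
desktop computer: Runtime = 2 h/week × 25 weeks = 50 h
desktop computer: 0.17 kW × 50 h = 8.5 kWh
Total energy = 74.86 kWh
Cost = 74.86 × $0.26 = $19.46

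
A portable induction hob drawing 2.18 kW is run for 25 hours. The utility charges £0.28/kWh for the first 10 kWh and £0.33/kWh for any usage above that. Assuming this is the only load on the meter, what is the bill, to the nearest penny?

Energy = 2.18 kW × 25 h = 54.5 kWh
Tier 1 (0–10 kWh): 10 × £0.28 = £2.8
Above 10 kWh: 44.5 × £0.33 = £14.685
Bill = £17.49

£17.49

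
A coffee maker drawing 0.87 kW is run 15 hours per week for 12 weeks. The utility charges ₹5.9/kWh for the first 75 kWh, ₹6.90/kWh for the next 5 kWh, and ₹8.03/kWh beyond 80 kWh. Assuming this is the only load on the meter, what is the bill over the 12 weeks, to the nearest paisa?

₹1092.10

Runtime = 15 h/week × 12 weeks = 180 h
Energy = 0.87 kW × 180 h = 156.6 kWh
Tier 1 (0–75 kWh): 75 × ₹5.9 = ₹442.5
Tier 2 (75–80 kWh): 5 × ₹6.90 = ₹34.5
Above 80 kWh: 76.6 × ₹8.03 = ₹615.098
Bill = ₹1092.10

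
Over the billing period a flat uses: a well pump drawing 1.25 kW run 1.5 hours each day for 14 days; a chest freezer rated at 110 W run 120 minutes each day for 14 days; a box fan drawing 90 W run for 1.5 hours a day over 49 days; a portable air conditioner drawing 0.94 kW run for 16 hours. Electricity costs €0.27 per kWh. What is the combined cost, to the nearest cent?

well pump: Runtime = 1.5 h/day × 14 days = 21 h
well pump: 1.25 kW × 21 h = 26.25 kWh
chest freezer: Runtime = 120 min × 14 = 1680 min = 28 h
chest freezer: 0.11 kW × 28 h = 3.08 kWh
box fan: Runtime = 1.5 h/day × 49 days = 73.5 h
box fan: 0.09 kW × 73.5 h = 6.615 kWh
portable air conditioner: 0.94 kW × 16 h = 15.04 kWh
Total energy = 50.985 kWh
Cost = 50.985 × €0.27 = €13.77

€13.77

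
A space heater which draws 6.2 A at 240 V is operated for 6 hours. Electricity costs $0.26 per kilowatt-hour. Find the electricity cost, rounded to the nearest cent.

Power = 6.2 A × 240 V = 1488 W = 1.488 kW
Energy = 1.488 kW × 6 h = 8.928 kWh
Cost = 8.928 kWh × $0.26/kWh = $2.32

$2.32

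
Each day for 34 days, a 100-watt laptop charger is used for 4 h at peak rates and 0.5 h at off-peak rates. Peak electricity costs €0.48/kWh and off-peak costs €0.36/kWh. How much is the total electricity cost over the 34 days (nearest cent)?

Peak energy = 0.1 kW × 4 h × 34 = 13.6 kWh
Off-peak energy = 0.1 kW × 0.5 h × 34 = 1.7 kWh
Cost = 13.6 × €0.48 + 1.7 × €0.36 = €6.528 + €0.612 = €7.14

€7.14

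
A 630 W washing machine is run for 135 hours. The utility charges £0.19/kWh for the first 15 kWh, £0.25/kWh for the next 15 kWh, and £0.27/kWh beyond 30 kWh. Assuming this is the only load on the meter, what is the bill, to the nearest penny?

£21.46

Energy = 0.63 kW × 135 h = 85.05 kWh
Tier 1 (0–15 kWh): 15 × £0.19 = £2.85
Tier 2 (15–30 kWh): 15 × £0.25 = £3.75
Above 30 kWh: 55.05 × £0.27 = £14.8635
Bill = £21.46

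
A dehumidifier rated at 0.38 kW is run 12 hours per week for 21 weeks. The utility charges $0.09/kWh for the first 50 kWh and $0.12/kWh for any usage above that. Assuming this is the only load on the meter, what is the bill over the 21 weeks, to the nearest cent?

Runtime = 12 h/week × 21 weeks = 252 h
Energy = 0.38 kW × 252 h = 95.76 kWh
Tier 1 (0–50 kWh): 50 × $0.09 = $4.5
Above 50 kWh: 45.76 × $0.12 = $5.4912
Bill = $9.99

$9.99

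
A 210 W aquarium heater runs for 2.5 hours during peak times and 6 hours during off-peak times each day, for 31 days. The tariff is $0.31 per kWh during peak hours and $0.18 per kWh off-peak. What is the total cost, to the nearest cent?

$12.08

Peak energy = 0.21 kW × 2.5 h × 31 = 16.275 kWh
Off-peak energy = 0.21 kW × 6 h × 31 = 39.06 kWh
Cost = 16.275 × $0.31 + 39.06 × $0.18 = $5.04525 + $7.0308 = $12.08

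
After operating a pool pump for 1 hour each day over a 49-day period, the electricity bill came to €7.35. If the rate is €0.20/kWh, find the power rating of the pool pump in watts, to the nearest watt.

750 W

Energy = €7.35 ÷ €0.20/kWh = 36.75 kWh
Runtime = 1 h/day × 49 days = 49 h
Power = 36.75 kWh ÷ 49 h = 0.75 kW = 750 W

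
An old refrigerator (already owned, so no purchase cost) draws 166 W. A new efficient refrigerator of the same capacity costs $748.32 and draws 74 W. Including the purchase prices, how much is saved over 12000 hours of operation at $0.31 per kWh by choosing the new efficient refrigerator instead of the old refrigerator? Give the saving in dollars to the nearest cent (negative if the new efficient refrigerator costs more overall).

-$406.08

old refrigerator: $0.00 + (166/1000) kW × 12000 h × $0.31 = $0.00 + $617.52 = $617.52
new efficient refrigerator: $748.32 + (74/1000) kW × 12000 h × $0.31 = $748.32 + $275.28 = $1023.6
Saving = $617.52 − $1023.6 = −$406.08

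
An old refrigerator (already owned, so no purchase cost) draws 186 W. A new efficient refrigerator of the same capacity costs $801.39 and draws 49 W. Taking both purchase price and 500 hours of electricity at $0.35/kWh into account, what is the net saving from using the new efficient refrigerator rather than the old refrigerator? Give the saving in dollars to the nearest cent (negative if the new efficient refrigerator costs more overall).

old refrigerator: $0.00 + (186/1000) kW × 500 h × $0.35 = $0.00 + $32.55 = $32.55
new efficient refrigerator: $801.39 + (49/1000) kW × 500 h × $0.35 = $801.39 + $8.575 = $809.965
Saving = $32.55 − $809.965 = −$777.415 → -$777.42

-$777.42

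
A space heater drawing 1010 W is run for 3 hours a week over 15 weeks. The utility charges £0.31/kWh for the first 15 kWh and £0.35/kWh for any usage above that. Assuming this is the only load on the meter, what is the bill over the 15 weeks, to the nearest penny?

Runtime = 3 h/week × 15 weeks = 45 h
Energy = 1.01 kW × 45 h = 45.45 kWh
Tier 1 (0–15 kWh): 15 × £0.31 = £4.65
Above 15 kWh: 30.45 × £0.35 = £10.6575
Bill = £15.31

£15.31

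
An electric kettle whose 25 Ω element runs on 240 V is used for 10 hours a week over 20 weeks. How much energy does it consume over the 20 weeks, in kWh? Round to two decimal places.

460.80 kWh

Power = V²/R = 240²/25 = 2304 W = 2.304 kW
Runtime = 10 h/week × 20 weeks = 200 h
Energy = 2.304 kW × 200 h = 460.8 kWh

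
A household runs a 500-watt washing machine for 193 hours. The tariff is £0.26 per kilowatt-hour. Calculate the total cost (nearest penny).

£25.09

Energy = 0.5 kW × 193 h = 96.5 kWh
Cost = 96.5 kWh × £0.26/kWh = £25.09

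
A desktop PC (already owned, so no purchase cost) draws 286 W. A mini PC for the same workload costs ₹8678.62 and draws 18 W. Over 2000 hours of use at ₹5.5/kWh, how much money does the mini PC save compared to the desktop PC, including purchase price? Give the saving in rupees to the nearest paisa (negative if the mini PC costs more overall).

desktop PC: ₹0.00 + (286/1000) kW × 2000 h × ₹5.5 = ₹0.00 + ₹3146 = ₹3146
mini PC: ₹8678.62 + (18/1000) kW × 2000 h × ₹5.5 = ₹8678.62 + ₹198 = ₹8876.62
Saving = ₹3146 − ₹8876.62 = −₹5730.62

-₹5730.62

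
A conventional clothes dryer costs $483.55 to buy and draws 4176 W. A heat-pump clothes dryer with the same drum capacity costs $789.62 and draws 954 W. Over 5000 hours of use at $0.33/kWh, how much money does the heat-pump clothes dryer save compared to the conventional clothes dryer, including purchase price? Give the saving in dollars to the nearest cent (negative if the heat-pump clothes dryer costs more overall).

conventional clothes dryer: $483.55 + (4176/1000) kW × 5000 h × $0.33 = $483.55 + $6890.4 = $7373.95
heat-pump clothes dryer: $789.62 + (954/1000) kW × 5000 h × $0.33 = $789.62 + $1574.1 = $2363.72
Saving = $7373.95 − $2363.72 = $5010.23

$5010.23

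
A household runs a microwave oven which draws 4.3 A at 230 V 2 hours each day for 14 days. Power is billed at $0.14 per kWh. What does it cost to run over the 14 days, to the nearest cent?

Power = 4.3 A × 230 V = 989 W = 0.989 kW
Runtime = 2 h/day × 14 days = 28 h
Energy = 0.989 kW × 28 h = 27.692 kWh
Cost = 27.692 kWh × $0.14/kWh = $3.88

$3.88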